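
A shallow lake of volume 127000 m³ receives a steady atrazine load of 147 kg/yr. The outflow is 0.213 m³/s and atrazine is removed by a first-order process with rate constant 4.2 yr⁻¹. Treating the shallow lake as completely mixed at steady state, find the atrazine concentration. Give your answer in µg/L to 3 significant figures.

20.3 µg/L

Outflow Q = 0.213 m³/s × 3.156e+07 s/yr = 6.722e+06 m³/yr.
Steady-state CSTR mass balance: W = Q·C + k·V·C, so C = W/(Q + kV).
Q + kV = 6.722e+06 + 4.2·127000 = 7.255e+06 m³/yr.
C = 147/7.255e+06 = 2.026e-05 kg/m³ = 0.02026 mg/L = 20.26 µg/L.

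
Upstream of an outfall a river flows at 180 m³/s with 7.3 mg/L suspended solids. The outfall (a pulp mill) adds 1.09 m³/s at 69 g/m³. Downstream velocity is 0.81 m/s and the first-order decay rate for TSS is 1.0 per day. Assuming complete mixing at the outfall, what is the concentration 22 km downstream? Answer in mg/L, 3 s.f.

5.60 mg/L

After complete mixing, C₀ = (1.09·69 + 180·7.3) / 181.1 = 7.671 mg/L.
Travel time t = 2.2e+04 m / 0.81 m/s = 2.716e+04 s = 0.3144 d.
C = 7.671·exp(−1.0·0.3144) = 7.671·0.7303 = 5.602 mg/L.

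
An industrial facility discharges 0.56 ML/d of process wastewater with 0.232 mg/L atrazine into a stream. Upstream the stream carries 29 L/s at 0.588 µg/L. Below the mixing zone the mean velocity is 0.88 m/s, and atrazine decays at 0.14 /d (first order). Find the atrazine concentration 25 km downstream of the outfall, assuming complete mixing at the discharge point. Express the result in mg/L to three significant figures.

0.56 ML/d = 0.006481 m³/s.
29 L/s = 0.029 m³/s.
0.588 µg/L = 0.000588 mg/L.
After complete mixing, C₀ = (0.006481·0.232 + 0.029·0.000588) / 0.03548 = 0.04286 mg/L.
Travel time t = 2.5e+04 m / 0.88 m/s = 2.841e+04 s = 0.3288 d.
C = 0.04286·exp(−0.14·0.3288) = 0.04286·0.955 = 0.04093 mg/L.

0.0409 mg/L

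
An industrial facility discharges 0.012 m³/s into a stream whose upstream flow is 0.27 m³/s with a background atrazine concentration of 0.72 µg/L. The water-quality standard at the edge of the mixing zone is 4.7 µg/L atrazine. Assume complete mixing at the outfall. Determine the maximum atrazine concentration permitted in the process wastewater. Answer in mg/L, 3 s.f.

0.0943 mg/L

0.72 µg/L = 0.00072 mg/L.
4.7 µg/L = 0.0047 mg/L.
Mass balance: 0.0047·0.282 = 0.012·Cₑ + 0.27·0.00072.
Cₑ = (0.001325 − 0.0001944) / 0.012 = 0.09425 mg/L.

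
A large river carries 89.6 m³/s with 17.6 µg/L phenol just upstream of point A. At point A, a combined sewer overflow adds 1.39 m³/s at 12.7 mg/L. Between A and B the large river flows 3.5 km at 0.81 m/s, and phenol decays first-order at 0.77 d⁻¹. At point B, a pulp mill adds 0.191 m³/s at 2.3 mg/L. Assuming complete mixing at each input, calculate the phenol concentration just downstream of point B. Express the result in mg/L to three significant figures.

17.6 µg/L = 0.0176 mg/L.
After input A: C = (89.6·0.0176 + 1.39·12.7) / 90.99 = 0.2113 mg/L.
Over the 3.5 km reach to input B (t = 4321 s = 0.05001 d), decay gives C = 0.2113·exp(−0.77·0.05001) = 0.2034 mg/L.
After input B: C = (90.99·0.2034 + 0.191·2.3) / 91.18 = 0.2077 mg/L.

0.208 mg/L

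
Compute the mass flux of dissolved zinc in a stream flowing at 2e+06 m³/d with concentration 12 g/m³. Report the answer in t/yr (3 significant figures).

2e+06 m³/d = 23.15 m³/s.
Mass flux = Q·C = 23.15 m³/s × 12 g/m³ = 277.8 g/s.
= 277.8 g/s × 31.56 = 8766 t/yr.

8770 t/yr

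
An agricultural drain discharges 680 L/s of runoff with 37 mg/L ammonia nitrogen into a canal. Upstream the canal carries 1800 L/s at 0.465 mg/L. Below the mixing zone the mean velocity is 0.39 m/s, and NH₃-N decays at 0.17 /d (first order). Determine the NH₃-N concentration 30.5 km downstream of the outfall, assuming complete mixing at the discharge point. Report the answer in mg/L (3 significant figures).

680 L/s = 0.68 m³/s.
1800 L/s = 1.8 m³/s.
After complete mixing, C₀ = (0.68·37 + 1.8·0.465) / 2.48 = 10.48 mg/L.
Travel time t = 3.05e+04 m / 0.39 m/s = 7.821e+04 s = 0.9052 d.
C = 10.48·exp(−0.17·0.9052) = 10.48·0.8574 = 8.988 mg/L.

8.99 mg/L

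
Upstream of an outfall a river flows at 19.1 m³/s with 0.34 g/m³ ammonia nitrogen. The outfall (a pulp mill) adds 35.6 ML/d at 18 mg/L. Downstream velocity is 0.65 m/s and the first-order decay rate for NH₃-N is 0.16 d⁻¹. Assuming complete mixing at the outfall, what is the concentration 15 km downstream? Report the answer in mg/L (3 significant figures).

0.683 mg/L

35.6 ML/d = 0.412 m³/s.
After complete mixing, C₀ = (0.412·18 + 19.1·0.34) / 19.51 = 0.7129 mg/L.
Travel time t = 1.5e+04 m / 0.65 m/s = 2.308e+04 s = 0.2671 d.
C = 0.7129·exp(−0.16·0.2671) = 0.7129·0.9582 = 0.6831 mg/L.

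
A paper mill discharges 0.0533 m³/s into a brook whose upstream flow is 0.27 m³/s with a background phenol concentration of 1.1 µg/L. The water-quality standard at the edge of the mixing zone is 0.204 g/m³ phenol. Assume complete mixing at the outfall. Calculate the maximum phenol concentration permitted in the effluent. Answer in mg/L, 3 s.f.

1.23 mg/L

1.1 µg/L = 0.0011 mg/L.
Mass balance: 0.204·0.3233 = 0.0533·Cₑ + 0.27·0.0011.
Cₑ = (0.06595 − 0.000297) / 0.0533 = 1.232 mg/L.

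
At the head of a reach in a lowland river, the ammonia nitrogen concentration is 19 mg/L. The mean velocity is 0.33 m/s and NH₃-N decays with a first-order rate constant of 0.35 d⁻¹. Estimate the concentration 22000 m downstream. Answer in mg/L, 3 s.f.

Travel time t = 22000 m / 0.33 m/s = 2.2e+04/0.33 = 6.667e+04 s = 0.7716 d.
First-order decay: C = 19·exp(−0.35·0.7716) = 19·0.7633 = 14.5 mg/L.

14.5 mg/L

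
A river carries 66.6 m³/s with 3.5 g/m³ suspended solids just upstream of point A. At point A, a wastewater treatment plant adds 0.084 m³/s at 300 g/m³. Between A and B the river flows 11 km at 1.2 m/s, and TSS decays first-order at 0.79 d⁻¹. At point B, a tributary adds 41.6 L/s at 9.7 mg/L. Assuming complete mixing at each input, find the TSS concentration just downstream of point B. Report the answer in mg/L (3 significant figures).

After input A: C = (66.6·3.5 + 0.084·300) / 66.68 = 3.873 mg/L.
Over the 11 km reach to input B (t = 9167 s = 0.1061 d), decay gives C = 3.873·exp(−0.79·0.1061) = 3.562 mg/L.
41.6 L/s = 0.0416 m³/s.
After input B: C = (66.68·3.562 + 0.0416·9.7) / 66.73 = 3.566 mg/L.

3.57 mg/L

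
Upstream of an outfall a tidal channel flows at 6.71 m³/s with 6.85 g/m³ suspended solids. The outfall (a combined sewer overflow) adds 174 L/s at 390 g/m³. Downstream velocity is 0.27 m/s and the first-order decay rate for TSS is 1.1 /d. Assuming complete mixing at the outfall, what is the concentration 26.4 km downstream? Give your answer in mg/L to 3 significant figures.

4.76 mg/L

174 L/s = 0.174 m³/s.
After complete mixing, C₀ = (0.174·390 + 6.71·6.85) / 6.884 = 16.53 mg/L.
Travel time t = 2.64e+04 m / 0.27 m/s = 9.778e+04 s = 1.132 d.
C = 16.53·exp(−1.1·1.132) = 16.53·0.288 = 4.762 mg/L.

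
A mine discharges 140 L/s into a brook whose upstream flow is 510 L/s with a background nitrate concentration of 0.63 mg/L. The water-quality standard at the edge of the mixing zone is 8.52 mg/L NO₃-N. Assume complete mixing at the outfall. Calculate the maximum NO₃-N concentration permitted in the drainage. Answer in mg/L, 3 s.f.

37.3 mg/L

140 L/s = 0.14 m³/s.
510 L/s = 0.51 m³/s.
Mass balance: 8.52·0.65 = 0.14·Cₑ + 0.51·0.63.
Cₑ = (5.538 − 0.3213) / 0.14 = 37.26 mg/L.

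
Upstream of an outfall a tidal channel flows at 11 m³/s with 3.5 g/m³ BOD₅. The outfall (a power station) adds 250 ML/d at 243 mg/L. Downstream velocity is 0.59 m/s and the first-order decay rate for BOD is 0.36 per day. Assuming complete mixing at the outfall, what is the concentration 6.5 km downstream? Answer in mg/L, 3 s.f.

250 ML/d = 2.894 m³/s.
After complete mixing, C₀ = (2.894·243 + 11·3.5) / 13.89 = 53.38 mg/L.
Travel time t = 6500 m / 0.59 m/s = 1.102e+04 s = 0.1275 d.
C = 53.38·exp(−0.36·0.1275) = 53.38·0.9551 = 50.98 mg/L.

51.0 mg/L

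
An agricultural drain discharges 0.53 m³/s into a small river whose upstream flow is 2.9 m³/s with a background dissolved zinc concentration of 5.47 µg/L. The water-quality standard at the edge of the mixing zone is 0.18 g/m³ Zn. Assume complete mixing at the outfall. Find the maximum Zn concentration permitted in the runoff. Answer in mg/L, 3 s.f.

5.47 µg/L = 0.00547 mg/L.
Mass balance: 0.18·3.43 = 0.53·Cₑ + 2.9·0.00547.
Cₑ = (0.6174 − 0.01586) / 0.53 = 1.135 mg/L.

1.13 mg/L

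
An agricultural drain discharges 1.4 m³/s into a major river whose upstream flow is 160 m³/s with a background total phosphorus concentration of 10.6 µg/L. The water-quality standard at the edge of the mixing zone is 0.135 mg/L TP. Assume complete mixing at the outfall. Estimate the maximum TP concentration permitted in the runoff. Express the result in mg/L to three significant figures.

14.4 mg/L

10.6 µg/L = 0.0106 mg/L.
Mass balance: 0.135·161.4 = 1.4·Cₑ + 160·0.0106.
Cₑ = (21.79 − 1.696) / 1.4 = 14.35 mg/L.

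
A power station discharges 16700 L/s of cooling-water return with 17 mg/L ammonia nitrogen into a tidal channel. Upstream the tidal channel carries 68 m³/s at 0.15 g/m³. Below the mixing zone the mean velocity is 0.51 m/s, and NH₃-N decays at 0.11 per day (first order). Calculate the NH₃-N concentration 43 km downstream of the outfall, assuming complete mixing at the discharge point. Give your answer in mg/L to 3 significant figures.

16700 L/s = 16.7 m³/s.
After complete mixing, C₀ = (16.7·17 + 68·0.15) / 84.7 = 3.472 mg/L.
Travel time t = 4.3e+04 m / 0.51 m/s = 8.431e+04 s = 0.9759 d.
C = 3.472·exp(−0.11·0.9759) = 3.472·0.8982 = 3.119 mg/L.

3.12 mg/L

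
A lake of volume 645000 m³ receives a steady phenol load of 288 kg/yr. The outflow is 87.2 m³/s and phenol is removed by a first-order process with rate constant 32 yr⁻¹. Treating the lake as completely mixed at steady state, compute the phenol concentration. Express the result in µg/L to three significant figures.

0.104 µg/L

Outflow Q = 87.2 m³/s × 3.156e+07 s/yr = 2.752e+09 m³/yr.
Steady-state CSTR mass balance: W = Q·C + k·V·C, so C = W/(Q + kV).
Q + kV = 2.752e+09 + 32·645000 = 2.772e+09 m³/yr.
C = 288/2.772e+09 = 1.039e-07 kg/m³ = 0.0001039 mg/L = 0.1039 µg/L.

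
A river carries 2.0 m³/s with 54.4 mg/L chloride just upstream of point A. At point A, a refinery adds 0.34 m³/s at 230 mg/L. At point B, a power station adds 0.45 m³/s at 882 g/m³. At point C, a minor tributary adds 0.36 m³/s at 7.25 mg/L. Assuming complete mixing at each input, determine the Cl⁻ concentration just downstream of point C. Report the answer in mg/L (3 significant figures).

186 mg/L

After input A: C = (2·54.4 + 0.34·230) / 2.34 = 79.91 mg/L.
After input B: C = (2.34·79.91 + 0.45·882) / 2.79 = 209.3 mg/L.
After input C: C = (2.79·209.3 + 0.36·7.25) / 3.15 = 186.2 mg/L.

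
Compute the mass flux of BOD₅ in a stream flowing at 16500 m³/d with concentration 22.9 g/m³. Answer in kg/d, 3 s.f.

16500 m³/d = 0.191 m³/s.
Mass flux = Q·C = 0.191 m³/s × 22.9 g/m³ = 4.373 g/s.
= 4.373 g/s × 86.4 = 377.8 kg/d.

378 kg/d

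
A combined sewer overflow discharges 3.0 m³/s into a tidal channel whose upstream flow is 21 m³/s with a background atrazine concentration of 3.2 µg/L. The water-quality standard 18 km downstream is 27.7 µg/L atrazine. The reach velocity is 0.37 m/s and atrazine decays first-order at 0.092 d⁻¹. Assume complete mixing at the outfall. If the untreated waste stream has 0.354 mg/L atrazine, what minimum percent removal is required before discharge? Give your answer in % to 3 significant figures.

40.4 %

3.2 µg/L = 0.0032 mg/L.
27.7 µg/L = 0.0277 mg/L.
Travel time to the compliance point: t = 1.8e+04/0.37 = 4.865e+04 s = 0.5631 d; decay factor exp(−0.092·0.5631) = 0.9495.
So the concentration just after mixing may be at most 0.0277/0.9495 = 0.02917 mg/L.
Mass balance: 0.02917·24 = 3·Cₑ + 21·0.0032.
Cₑ = (0.7001 − 0.0672) / 3 = 0.211 mg/L.
Required removal = 1 − 0.211/0.354 = 40.4 %.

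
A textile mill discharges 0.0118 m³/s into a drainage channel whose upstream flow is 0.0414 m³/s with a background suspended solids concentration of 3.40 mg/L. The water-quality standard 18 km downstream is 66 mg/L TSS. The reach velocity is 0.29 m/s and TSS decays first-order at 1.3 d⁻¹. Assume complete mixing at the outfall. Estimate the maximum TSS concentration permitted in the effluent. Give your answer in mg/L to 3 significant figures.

Travel time to the compliance point: t = 1.8e+04/0.29 = 6.207e+04 s = 0.7184 d; decay factor exp(−1.3·0.7184) = 0.393.
So the concentration just after mixing may be at most 66/0.393 = 167.9 mg/L.
Mass balance: 167.9·0.0532 = 0.0118·Cₑ + 0.0414·3.4.
Cₑ = (8.934 − 0.1408) / 0.0118 = 745.2 mg/L.

745 mg/L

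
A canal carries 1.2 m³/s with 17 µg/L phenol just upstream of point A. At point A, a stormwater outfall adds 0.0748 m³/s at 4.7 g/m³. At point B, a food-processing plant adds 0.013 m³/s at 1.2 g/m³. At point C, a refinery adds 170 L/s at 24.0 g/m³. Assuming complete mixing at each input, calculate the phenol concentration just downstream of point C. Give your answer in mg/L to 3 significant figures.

3.06 mg/L

17 µg/L = 0.017 mg/L.
After input A: C = (1.2·0.017 + 0.0748·4.7) / 1.275 = 0.2918 mg/L.
After input B: C = (1.275·0.2918 + 0.013·1.2) / 1.288 = 0.3009 mg/L.
170 L/s = 0.17 m³/s.
After input C: C = (1.288·0.3009 + 0.17·24) / 1.458 = 3.065 mg/L.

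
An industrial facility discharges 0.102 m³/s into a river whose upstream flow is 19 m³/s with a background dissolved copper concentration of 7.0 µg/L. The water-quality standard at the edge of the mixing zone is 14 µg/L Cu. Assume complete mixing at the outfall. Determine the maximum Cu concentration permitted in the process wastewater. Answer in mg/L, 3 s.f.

7.0 µg/L = 0.007 mg/L.
14 µg/L = 0.014 mg/L.
Mass balance: 0.014·19.1 = 0.102·Cₑ + 19·0.007.
Cₑ = (0.2674 − 0.133) / 0.102 = 1.318 mg/L.

1.32 mg/L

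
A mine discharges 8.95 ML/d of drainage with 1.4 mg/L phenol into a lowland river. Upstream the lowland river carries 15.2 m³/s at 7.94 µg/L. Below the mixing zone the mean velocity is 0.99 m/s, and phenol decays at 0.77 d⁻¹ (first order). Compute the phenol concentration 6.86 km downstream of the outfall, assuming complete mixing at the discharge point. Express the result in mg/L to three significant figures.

8.95 ML/d = 0.1036 m³/s.
7.94 µg/L = 0.00794 mg/L.
After complete mixing, C₀ = (0.1036·1.4 + 15.2·0.00794) / 15.3 = 0.01736 mg/L.
Travel time t = 6860 m / 0.99 m/s = 6929 s = 0.0802 d.
C = 0.01736·exp(−0.77·0.0802) = 0.01736·0.9401 = 0.01632 mg/L.

0.0163 mg/L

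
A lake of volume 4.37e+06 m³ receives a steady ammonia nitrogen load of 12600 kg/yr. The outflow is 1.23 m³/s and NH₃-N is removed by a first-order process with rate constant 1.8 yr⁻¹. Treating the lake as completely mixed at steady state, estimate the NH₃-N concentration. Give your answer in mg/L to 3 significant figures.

0.270 mg/L

Outflow Q = 1.23 m³/s × 3.156e+07 s/yr = 3.882e+07 m³/yr.
Steady-state CSTR mass balance: W = Q·C + k·V·C, so C = W/(Q + kV).
Q + kV = 3.882e+07 + 1.8·4.37e+06 = 4.668e+07 m³/yr.
C = 12600/4.668e+07 = 0.0002699 kg/m³ = 0.2699 mg/L.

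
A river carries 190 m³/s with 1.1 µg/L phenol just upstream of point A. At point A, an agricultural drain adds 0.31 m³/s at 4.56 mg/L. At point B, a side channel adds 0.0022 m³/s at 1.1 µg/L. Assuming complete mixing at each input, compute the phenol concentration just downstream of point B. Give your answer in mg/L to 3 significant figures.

0.00853 mg/L

1.1 µg/L = 0.0011 mg/L.
After input A: C = (190·0.0011 + 0.31·4.56) / 190.3 = 0.008526 mg/L.
1.1 µg/L = 0.0011 mg/L.
After input B: C = (190.3·0.008526 + 0.0022·0.0011) / 190.3 = 0.008526 mg/L.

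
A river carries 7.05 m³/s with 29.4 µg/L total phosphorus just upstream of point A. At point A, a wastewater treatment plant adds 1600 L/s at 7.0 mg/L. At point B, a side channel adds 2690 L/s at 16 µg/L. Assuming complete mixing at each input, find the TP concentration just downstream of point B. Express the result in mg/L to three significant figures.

1.01 mg/L

29.4 µg/L = 0.0294 mg/L.
1600 L/s = 1.6 m³/s.
After input A: C = (7.05·0.0294 + 1.6·7) / 8.65 = 1.319 mg/L.
2690 L/s = 2.69 m³/s.
16 µg/L = 0.016 mg/L.
After input B: C = (8.65·1.319 + 2.69·0.016) / 11.34 = 1.01 mg/L.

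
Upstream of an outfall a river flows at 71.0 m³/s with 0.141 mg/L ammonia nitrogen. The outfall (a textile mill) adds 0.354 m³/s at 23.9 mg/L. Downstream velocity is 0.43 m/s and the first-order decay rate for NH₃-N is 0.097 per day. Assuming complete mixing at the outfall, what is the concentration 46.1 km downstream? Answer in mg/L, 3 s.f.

After complete mixing, C₀ = (0.354·23.9 + 71·0.141) / 71.35 = 0.2589 mg/L.
Travel time t = 4.61e+04 m / 0.43 m/s = 1.072e+05 s = 1.241 d.
C = 0.2589·exp(−0.097·1.241) = 0.2589·0.8866 = 0.2295 mg/L.

0.230 mg/L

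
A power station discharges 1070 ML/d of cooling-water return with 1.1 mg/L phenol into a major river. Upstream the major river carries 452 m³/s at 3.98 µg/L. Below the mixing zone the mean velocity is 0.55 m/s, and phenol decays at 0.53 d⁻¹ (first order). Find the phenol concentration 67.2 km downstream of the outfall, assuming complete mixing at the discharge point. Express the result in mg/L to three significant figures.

1070 ML/d = 12.38 m³/s.
3.98 µg/L = 0.00398 mg/L.
After complete mixing, C₀ = (12.38·1.1 + 452·0.00398) / 464.4 = 0.03321 mg/L.
Travel time t = 6.72e+04 m / 0.55 m/s = 1.222e+05 s = 1.414 d.
C = 0.03321·exp(−0.53·1.414) = 0.03321·0.4726 = 0.01569 mg/L.

0.0157 mg/L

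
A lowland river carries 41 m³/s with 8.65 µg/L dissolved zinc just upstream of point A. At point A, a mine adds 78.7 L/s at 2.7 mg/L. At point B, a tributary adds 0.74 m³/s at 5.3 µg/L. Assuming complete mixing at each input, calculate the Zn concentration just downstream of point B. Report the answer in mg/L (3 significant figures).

8.65 µg/L = 0.00865 mg/L.
78.7 L/s = 0.0787 m³/s.
After input A: C = (41·0.00865 + 0.0787·2.7) / 41.08 = 0.01381 mg/L.
5.3 µg/L = 0.0053 mg/L.
After input B: C = (41.08·0.01381 + 0.74·0.0053) / 41.82 = 0.01366 mg/L.

0.0137 mg/L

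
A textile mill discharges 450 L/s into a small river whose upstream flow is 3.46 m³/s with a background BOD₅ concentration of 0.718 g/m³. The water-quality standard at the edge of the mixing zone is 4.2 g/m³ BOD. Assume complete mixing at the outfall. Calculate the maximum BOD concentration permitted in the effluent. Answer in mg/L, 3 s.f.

31.0 mg/L

450 L/s = 0.45 m³/s.
Mass balance: 4.2·3.91 = 0.45·Cₑ + 3.46·0.718.
Cₑ = (16.42 − 2.484) / 0.45 = 30.97 mg/L.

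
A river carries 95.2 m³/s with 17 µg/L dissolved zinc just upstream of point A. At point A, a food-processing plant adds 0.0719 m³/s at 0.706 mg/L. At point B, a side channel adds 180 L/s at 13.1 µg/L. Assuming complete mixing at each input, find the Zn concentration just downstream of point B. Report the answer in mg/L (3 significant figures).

17 µg/L = 0.017 mg/L.
After input A: C = (95.2·0.017 + 0.0719·0.706) / 95.27 = 0.01752 mg/L.
180 L/s = 0.18 m³/s.
13.1 µg/L = 0.0131 mg/L.
After input B: C = (95.27·0.01752 + 0.18·0.0131) / 95.45 = 0.01751 mg/L.

0.0175 mg/L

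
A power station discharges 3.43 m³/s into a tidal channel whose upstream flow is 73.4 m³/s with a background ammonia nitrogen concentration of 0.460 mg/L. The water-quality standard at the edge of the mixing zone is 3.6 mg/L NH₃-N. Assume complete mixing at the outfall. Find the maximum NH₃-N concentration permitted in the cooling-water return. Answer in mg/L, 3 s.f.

70.8 mg/L

Mass balance: 3.6·76.83 = 3.43·Cₑ + 73.4·0.46.
Cₑ = (276.6 − 33.76) / 3.43 = 70.79 mg/L.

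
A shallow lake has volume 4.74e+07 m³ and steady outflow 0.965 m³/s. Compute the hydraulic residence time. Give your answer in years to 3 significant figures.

1.56 yr

Q = 0.965 m³/s × 3.156e+07 s/yr = 3.045e+07 m³/yr.
Hydraulic residence time τ = V/Q = 4.74e+07/3.045e+07 = 1.556 yr.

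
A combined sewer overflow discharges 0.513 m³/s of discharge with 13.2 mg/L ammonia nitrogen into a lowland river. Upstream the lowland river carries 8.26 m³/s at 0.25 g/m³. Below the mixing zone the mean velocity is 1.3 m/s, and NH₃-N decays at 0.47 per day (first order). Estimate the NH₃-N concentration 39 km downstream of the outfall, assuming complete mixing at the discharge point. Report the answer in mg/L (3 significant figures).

0.856 mg/L

After complete mixing, C₀ = (0.513·13.2 + 8.26·0.25) / 8.773 = 1.007 mg/L.
Travel time t = 3.9e+04 m / 1.3 m/s = 3e+04 s = 0.3472 d.
C = 1.007·exp(−0.47·0.3472) = 1.007·0.8494 = 0.8556 mg/L.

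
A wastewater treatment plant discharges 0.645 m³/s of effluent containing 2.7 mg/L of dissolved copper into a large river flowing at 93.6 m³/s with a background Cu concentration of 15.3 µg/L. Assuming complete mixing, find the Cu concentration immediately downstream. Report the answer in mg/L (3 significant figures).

15.3 µg/L = 0.0153 mg/L.
By mass balance at complete mixing, C = (0.645·2.7 + 93.6·0.0153) / (0.645 + 93.6) = 3.174/94.24 = 0.03367 mg/L.

0.0337 mg/L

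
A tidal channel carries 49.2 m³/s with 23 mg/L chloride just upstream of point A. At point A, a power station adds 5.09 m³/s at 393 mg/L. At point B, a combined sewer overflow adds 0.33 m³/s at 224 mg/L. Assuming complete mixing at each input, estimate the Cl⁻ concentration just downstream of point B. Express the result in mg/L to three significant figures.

58.7 mg/L

After input A: C = (49.2·23 + 5.09·393) / 54.29 = 57.69 mg/L.
After input B: C = (54.29·57.69 + 0.33·224) / 54.62 = 58.69 mg/L.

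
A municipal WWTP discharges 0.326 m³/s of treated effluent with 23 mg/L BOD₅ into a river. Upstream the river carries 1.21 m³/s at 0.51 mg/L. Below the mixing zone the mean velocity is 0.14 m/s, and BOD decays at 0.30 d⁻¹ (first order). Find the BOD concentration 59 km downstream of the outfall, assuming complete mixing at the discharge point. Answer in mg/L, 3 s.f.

1.22 mg/L

After complete mixing, C₀ = (0.326·23 + 1.21·0.51) / 1.536 = 5.283 mg/L.
Travel time t = 5.9e+04 m / 0.14 m/s = 4.214e+05 s = 4.878 d.
C = 5.283·exp(−0.30·4.878) = 5.283·0.2315 = 1.223 mg/L.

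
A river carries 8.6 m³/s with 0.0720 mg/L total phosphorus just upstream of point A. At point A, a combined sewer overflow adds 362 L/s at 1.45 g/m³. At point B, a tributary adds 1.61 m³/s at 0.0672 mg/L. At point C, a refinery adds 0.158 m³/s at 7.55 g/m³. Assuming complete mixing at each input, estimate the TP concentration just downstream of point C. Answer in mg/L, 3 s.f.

0.228 mg/L

362 L/s = 0.362 m³/s.
After input A: C = (8.6·0.072 + 0.362·1.45) / 8.962 = 0.1277 mg/L.
After input B: C = (8.962·0.1277 + 1.61·0.0672) / 10.57 = 0.1185 mg/L.
After input C: C = (10.57·0.1185 + 0.158·7.55) / 10.73 = 0.2279 mg/L.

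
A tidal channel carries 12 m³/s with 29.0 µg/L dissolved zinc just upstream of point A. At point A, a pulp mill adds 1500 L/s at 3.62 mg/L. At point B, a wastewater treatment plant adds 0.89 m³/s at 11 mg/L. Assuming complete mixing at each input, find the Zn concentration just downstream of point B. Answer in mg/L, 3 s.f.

1.08 mg/L

29.0 µg/L = 0.029 mg/L.
1500 L/s = 1.5 m³/s.
After input A: C = (12·0.029 + 1.5·3.62) / 13.5 = 0.428 mg/L.
After input B: C = (13.5·0.428 + 0.89·11) / 14.39 = 1.082 mg/L.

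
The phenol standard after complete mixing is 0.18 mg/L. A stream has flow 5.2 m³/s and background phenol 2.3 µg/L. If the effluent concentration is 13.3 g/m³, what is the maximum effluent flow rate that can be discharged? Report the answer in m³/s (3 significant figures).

2.3 µg/L = 0.0023 mg/L.
Mass balance at complete mixing: C_std·(Q_w + Q_r) = Q_w·C_e + Q_r·C_b.
Rearranging, Q_w = Q_r·(C_std − C_b)/(C_e − C_std) = 5.2·(0.18 − 0.0023) / (13.3 − 0.18) = 0.07043 m³/s.

0.0704 m³/s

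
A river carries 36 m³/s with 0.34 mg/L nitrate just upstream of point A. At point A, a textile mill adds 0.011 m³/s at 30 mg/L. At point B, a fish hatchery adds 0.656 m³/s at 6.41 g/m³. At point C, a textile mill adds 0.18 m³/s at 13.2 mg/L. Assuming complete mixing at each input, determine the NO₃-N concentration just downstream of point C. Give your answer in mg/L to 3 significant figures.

0.520 mg/L

After input A: C = (36·0.34 + 0.011·30) / 36.01 = 0.3491 mg/L.
After input B: C = (36.01·0.3491 + 0.656·6.41) / 36.67 = 0.4575 mg/L.
After input C: C = (36.67·0.4575 + 0.18·13.2) / 36.85 = 0.5197 mg/L.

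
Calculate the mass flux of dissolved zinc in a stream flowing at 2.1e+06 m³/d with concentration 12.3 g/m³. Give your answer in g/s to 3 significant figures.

299 g/s

2.1e+06 m³/d = 24.31 m³/s.
Mass flux = Q·C = 24.31 m³/s × 12.3 g/m³ = 299 g/s.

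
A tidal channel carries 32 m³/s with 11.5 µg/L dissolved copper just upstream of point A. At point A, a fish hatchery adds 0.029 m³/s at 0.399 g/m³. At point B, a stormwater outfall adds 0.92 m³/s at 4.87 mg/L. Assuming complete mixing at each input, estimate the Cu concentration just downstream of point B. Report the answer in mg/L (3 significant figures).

11.5 µg/L = 0.0115 mg/L.
After input A: C = (32·0.0115 + 0.029·0.399) / 32.03 = 0.01185 mg/L.
After input B: C = (32.03·0.01185 + 0.92·4.87) / 32.95 = 0.1475 mg/L.

0.147 mg/L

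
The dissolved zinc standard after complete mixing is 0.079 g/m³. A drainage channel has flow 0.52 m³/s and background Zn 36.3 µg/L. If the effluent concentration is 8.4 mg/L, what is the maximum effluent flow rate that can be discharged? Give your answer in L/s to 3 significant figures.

36.3 µg/L = 0.0363 mg/L.
Mass balance at complete mixing: C_std·(Q_w + Q_r) = Q_w·C_e + Q_r·C_b.
Rearranging, Q_w = Q_r·(C_std − C_b)/(C_e − C_std) = 0.52·(0.079 − 0.0363) / (8.4 − 0.079) = 0.002668 m³/s.
= 2.668 L/s.

2.67 L/s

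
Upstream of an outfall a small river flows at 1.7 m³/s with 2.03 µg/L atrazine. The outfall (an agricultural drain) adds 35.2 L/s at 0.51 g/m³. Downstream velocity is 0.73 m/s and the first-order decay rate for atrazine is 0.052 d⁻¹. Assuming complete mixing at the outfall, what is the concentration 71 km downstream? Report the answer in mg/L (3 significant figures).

35.2 L/s = 0.0352 m³/s.
2.03 µg/L = 0.00203 mg/L.
After complete mixing, C₀ = (0.0352·0.51 + 1.7·0.00203) / 1.735 = 0.01233 mg/L.
Travel time t = 7.1e+04 m / 0.73 m/s = 9.726e+04 s = 1.126 d.
C = 0.01233·exp(−0.052·1.126) = 0.01233·0.9431 = 0.01163 mg/L.

0.0116 mg/L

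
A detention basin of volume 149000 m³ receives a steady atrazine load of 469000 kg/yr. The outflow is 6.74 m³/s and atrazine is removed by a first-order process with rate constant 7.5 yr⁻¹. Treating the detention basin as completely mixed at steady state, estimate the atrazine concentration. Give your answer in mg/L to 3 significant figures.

2.19 mg/L

Outflow Q = 6.74 m³/s × 3.156e+07 s/yr = 2.127e+08 m³/yr.
Steady-state CSTR mass balance: W = Q·C + k·V·C, so C = W/(Q + kV).
Q + kV = 2.127e+08 + 7.5·149000 = 2.138e+08 m³/yr.
C = 469000/2.138e+08 = 0.002193 kg/m³ = 2.193 mg/L.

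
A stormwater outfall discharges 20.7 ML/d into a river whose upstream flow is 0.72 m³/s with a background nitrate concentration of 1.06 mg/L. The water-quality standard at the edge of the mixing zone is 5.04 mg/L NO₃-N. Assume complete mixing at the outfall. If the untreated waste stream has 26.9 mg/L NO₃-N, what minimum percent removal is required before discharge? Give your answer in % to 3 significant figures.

20.7 ML/d = 0.2396 m³/s.
Mass balance: 5.04·0.9596 = 0.2396·Cₑ + 0.72·1.06.
Cₑ = (4.836 − 0.7632) / 0.2396 = 17 mg/L.
Required removal = 1 − 17/26.9 = 36.8 %.

36.8 %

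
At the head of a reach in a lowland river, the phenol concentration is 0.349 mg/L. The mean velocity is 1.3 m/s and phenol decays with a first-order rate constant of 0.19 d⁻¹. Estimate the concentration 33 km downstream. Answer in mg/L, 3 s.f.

Travel time t = 33 km / 1.3 m/s = 3.3e+04/1.3 = 2.538e+04 s = 0.2938 d.
First-order decay: C = 0.349·exp(−0.19·0.2938) = 0.349·0.9457 = 0.3301 mg/L.

0.330 mg/L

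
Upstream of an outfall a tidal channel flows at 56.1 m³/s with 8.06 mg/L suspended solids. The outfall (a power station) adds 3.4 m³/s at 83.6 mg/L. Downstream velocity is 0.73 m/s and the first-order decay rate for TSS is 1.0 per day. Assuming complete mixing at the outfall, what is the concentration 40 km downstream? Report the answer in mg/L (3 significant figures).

6.56 mg/L

After complete mixing, C₀ = (3.4·83.6 + 56.1·8.06) / 59.5 = 12.38 mg/L.
Travel time t = 4e+04 m / 0.73 m/s = 5.479e+04 s = 0.6342 d.
C = 12.38·exp(−1.0·0.6342) = 12.38·0.5304 = 6.564 mg/L.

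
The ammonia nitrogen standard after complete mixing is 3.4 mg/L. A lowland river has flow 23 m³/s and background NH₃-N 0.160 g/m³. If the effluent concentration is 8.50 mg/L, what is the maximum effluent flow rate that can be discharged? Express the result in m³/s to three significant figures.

Mass balance at complete mixing: C_std·(Q_w + Q_r) = Q_w·C_e + Q_r·C_b.
Rearranging, Q_w = Q_r·(C_std − C_b)/(C_e − C_std) = 23·(3.4 − 0.16) / (8.5 − 3.4) = 14.61 m³/s.

14.6 m³/s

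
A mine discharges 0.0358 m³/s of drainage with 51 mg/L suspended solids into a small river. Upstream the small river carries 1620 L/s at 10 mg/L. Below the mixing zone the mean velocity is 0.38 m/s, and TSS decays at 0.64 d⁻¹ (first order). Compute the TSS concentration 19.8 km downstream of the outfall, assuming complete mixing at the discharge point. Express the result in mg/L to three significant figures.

1620 L/s = 1.62 m³/s.
After complete mixing, C₀ = (0.0358·51 + 1.62·10) / 1.656 = 10.89 mg/L.
Travel time t = 1.98e+04 m / 0.38 m/s = 5.211e+04 s = 0.6031 d.
C = 10.89·exp(−0.64·0.6031) = 10.89·0.6798 = 7.401 mg/L.

7.40 mg/L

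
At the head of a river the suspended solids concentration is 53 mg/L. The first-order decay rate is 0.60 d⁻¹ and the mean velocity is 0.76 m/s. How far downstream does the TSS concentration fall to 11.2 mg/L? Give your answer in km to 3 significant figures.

170 km

From C = C₀·e^(−kt), t = ln(C₀/C)/k = ln(53/11.2)/0.60 = 1.554/0.60 = 2.591 d.
Distance = v·t = 0.76 m/s × 2.238e+05 s = 1.701e+05 m = 170.1 km.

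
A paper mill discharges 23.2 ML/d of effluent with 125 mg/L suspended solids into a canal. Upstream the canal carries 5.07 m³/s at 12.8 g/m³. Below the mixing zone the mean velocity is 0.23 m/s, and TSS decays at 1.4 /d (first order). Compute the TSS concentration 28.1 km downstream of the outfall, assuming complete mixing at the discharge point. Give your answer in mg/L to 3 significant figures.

2.55 mg/L

23.2 ML/d = 0.2685 m³/s.
After complete mixing, C₀ = (0.2685·125 + 5.07·12.8) / 5.339 = 18.44 mg/L.
Travel time t = 2.81e+04 m / 0.23 m/s = 1.222e+05 s = 1.414 d.
C = 18.44·exp(−1.4·1.414) = 18.44·0.1381 = 2.547 mg/L.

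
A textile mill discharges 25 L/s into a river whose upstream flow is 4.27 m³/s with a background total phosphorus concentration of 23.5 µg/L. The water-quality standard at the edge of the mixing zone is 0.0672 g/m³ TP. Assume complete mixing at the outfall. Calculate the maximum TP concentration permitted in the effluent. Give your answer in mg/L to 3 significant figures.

7.53 mg/L

25 L/s = 0.025 m³/s.
23.5 µg/L = 0.0235 mg/L.
Mass balance: 0.0672·4.295 = 0.025·Cₑ + 4.27·0.0235.
Cₑ = (0.2886 − 0.1003) / 0.025 = 7.531 mg/L.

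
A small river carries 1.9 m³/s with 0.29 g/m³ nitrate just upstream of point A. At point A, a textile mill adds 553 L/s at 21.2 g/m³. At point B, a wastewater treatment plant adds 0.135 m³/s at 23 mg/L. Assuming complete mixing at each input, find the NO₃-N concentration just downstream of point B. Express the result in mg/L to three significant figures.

5.94 mg/L

553 L/s = 0.553 m³/s.
After input A: C = (1.9·0.29 + 0.553·21.2) / 2.453 = 5.004 mg/L.
After input B: C = (2.453·5.004 + 0.135·23) / 2.588 = 5.943 mg/L.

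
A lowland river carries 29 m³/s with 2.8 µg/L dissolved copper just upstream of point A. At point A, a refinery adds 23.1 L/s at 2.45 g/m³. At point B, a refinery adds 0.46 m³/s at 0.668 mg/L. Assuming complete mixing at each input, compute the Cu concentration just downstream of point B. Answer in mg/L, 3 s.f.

0.0151 mg/L

2.8 µg/L = 0.0028 mg/L.
23.1 L/s = 0.0231 m³/s.
After input A: C = (29·0.0028 + 0.0231·2.45) / 29.02 = 0.004748 mg/L.
After input B: C = (29.02·0.004748 + 0.46·0.668) / 29.48 = 0.0151 mg/L.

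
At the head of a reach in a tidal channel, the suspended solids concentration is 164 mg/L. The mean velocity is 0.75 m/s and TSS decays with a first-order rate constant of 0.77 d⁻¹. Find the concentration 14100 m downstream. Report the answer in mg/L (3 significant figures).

Travel time t = 14100 m / 0.75 m/s = 1.41e+04/0.75 = 1.88e+04 s = 0.2176 d.
First-order decay: C = 164·exp(−0.77·0.2176) = 164·0.8457 = 138.7 mg/L.

139 mg/L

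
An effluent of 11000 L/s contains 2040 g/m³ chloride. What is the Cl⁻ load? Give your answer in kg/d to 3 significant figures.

11000 L/s = 11 m³/s.
Mass flux = Q·C = 11 m³/s × 2040 g/m³ = 2.244e+04 g/s.
= 2.244e+04 g/s × 86.4 = 1.939e+06 kg/d.

1.94e+06 kg/d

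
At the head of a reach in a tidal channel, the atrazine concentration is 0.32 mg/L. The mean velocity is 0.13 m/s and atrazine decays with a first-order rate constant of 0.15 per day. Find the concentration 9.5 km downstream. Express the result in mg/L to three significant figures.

Travel time t = 9.5 km / 0.13 m/s = 9500/0.13 = 7.308e+04 s = 0.8458 d.
First-order decay: C = 0.32·exp(−0.15·0.8458) = 0.32·0.8808 = 0.2819 mg/L.

0.282 mg/L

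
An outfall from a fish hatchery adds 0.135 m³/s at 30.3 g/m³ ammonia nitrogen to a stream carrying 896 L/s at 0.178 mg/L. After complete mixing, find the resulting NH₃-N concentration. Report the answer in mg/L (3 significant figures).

4.12 mg/L

896 L/s = 0.896 m³/s.
By mass balance at complete mixing, C = (0.135·30.3 + 0.896·0.178) / (0.135 + 0.896) = 4.25/1.031 = 4.122 mg/L.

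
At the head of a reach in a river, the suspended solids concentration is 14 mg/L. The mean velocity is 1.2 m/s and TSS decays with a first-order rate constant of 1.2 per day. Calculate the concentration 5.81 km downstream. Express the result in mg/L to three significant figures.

Travel time t = 5.81 km / 1.2 m/s = 5810/1.2 = 4842 s = 0.05604 d.
First-order decay: C = 14·exp(−1.2·0.05604) = 14·0.935 = 13.09 mg/L.

13.1 mg/L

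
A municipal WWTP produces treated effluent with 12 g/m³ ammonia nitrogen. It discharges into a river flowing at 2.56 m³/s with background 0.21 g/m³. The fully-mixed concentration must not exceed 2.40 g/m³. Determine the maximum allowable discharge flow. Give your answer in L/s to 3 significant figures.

584 L/s

Mass balance at complete mixing: C_std·(Q_w + Q_r) = Q_w·C_e + Q_r·C_b.
Rearranging, Q_w = Q_r·(C_std − C_b)/(C_e − C_std) = 2.56·(2.4 − 0.21) / (12 − 2.4) = 0.584 m³/s.
= 584 L/s.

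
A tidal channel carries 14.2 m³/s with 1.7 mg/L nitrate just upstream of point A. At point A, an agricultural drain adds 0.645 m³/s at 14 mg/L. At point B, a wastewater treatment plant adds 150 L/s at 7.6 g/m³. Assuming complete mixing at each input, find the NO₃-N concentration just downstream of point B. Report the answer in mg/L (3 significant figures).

2.29 mg/L

After input A: C = (14.2·1.7 + 0.645·14) / 14.84 = 2.234 mg/L.
150 L/s = 0.15 m³/s.
After input B: C = (14.84·2.234 + 0.15·7.6) / 14.99 = 2.288 mg/L.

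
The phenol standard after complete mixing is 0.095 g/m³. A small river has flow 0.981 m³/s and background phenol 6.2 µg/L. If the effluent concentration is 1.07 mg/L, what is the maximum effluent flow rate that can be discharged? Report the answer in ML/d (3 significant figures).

6.2 µg/L = 0.0062 mg/L.
Mass balance at complete mixing: C_std·(Q_w + Q_r) = Q_w·C_e + Q_r·C_b.
Rearranging, Q_w = Q_r·(C_std − C_b)/(C_e − C_std) = 0.981·(0.095 − 0.0062) / (1.07 − 0.095) = 0.08935 m³/s.
= 7.72 ML/d.

7.72 ML/d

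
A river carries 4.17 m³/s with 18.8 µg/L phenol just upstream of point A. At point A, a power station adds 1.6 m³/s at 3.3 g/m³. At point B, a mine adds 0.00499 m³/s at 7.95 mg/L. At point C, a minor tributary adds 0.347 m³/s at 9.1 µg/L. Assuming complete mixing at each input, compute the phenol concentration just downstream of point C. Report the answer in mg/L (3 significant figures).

18.8 µg/L = 0.0188 mg/L.
After input A: C = (4.17·0.0188 + 1.6·3.3) / 5.77 = 0.9287 mg/L.
After input B: C = (5.77·0.9287 + 0.00499·7.95) / 5.775 = 0.9347 mg/L.
9.1 µg/L = 0.0091 mg/L.
After input C: C = (5.775·0.9347 + 0.347·0.0091) / 6.122 = 0.8823 mg/L.

0.882 mg/L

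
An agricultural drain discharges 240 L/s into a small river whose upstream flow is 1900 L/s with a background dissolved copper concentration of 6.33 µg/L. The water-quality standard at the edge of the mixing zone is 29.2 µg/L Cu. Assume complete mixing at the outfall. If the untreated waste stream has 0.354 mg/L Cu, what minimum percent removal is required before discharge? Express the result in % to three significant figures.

240 L/s = 0.24 m³/s.
1900 L/s = 1.9 m³/s.
6.33 µg/L = 0.00633 mg/L.
29.2 µg/L = 0.0292 mg/L.
Mass balance: 0.0292·2.14 = 0.24·Cₑ + 1.9·0.00633.
Cₑ = (0.06249 − 0.01203) / 0.24 = 0.2103 mg/L.
Required removal = 1 − 0.2103/0.354 = 40.61 %.

40.6 %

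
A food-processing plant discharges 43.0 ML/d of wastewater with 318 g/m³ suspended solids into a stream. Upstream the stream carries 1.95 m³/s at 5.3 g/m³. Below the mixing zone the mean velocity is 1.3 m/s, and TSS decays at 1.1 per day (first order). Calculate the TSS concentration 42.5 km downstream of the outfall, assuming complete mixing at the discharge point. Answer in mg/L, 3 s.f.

43.0 ML/d = 0.4977 m³/s.
After complete mixing, C₀ = (0.4977·318 + 1.95·5.3) / 2.448 = 68.88 mg/L.
Travel time t = 4.25e+04 m / 1.3 m/s = 3.269e+04 s = 0.3784 d.
C = 68.88·exp(−1.1·0.3784) = 68.88·0.6595 = 45.43 mg/L.

45.4 mg/L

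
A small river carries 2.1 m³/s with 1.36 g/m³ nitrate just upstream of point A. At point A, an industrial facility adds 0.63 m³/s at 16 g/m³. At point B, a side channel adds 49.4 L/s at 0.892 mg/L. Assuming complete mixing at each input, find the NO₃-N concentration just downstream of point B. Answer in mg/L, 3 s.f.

4.67 mg/L

After input A: C = (2.1·1.36 + 0.63·16) / 2.73 = 4.738 mg/L.
49.4 L/s = 0.0494 m³/s.
After input B: C = (2.73·4.738 + 0.0494·0.892) / 2.779 = 4.67 mg/L.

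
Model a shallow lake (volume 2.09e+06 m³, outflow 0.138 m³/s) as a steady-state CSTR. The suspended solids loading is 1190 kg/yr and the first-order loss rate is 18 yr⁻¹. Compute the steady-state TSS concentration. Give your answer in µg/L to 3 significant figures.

Outflow Q = 0.138 m³/s × 3.156e+07 s/yr = 4.355e+06 m³/yr.
Steady-state CSTR mass balance: W = Q·C + k·V·C, so C = W/(Q + kV).
Q + kV = 4.355e+06 + 18·2.09e+06 = 4.197e+07 m³/yr.
C = 1190/4.197e+07 = 2.835e-05 kg/m³ = 0.02835 mg/L = 28.35 µg/L.

28.4 µg/L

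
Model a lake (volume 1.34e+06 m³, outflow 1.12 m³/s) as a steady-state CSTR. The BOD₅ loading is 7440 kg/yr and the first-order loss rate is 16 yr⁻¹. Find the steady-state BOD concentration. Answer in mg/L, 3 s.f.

Outflow Q = 1.12 m³/s × 3.156e+07 s/yr = 3.534e+07 m³/yr.
Steady-state CSTR mass balance: W = Q·C + k·V·C, so C = W/(Q + kV).
Q + kV = 3.534e+07 + 16·1.34e+06 = 5.678e+07 m³/yr.
C = 7440/5.678e+07 = 0.000131 kg/m³ = 0.131 mg/L.

0.131 mg/L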